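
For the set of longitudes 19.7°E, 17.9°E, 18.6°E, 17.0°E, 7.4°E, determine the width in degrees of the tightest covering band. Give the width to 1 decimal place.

12.3°

Sort the longitudes: +7.4°, +17.0°, +17.9°, +18.6°, +19.7°.
Eastward gaps between consecutive values (wrapping around): 9.6°, 0.9°, 0.7°, 1.1°, 347.7°.
Largest gap = 347.7° ⇒ minimal covering band is its complement: 360° − 347.7° = 12.3°.
Band runs from +7.4° eastward to +19.7°.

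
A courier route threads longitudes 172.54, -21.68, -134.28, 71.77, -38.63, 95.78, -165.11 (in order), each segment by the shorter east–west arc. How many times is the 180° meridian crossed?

Leg 1: +172.54° → -21.68°, shortest Δλ = 165.78° (east) — crosses 180°.
Leg 2: -21.68° → -134.28°, shortest Δλ = -112.6° (west) — does not cross 180°.
Leg 3: -134.28° → +71.77°, shortest Δλ = -153.95° (west) — crosses 180°.
Leg 4: +71.77° → -38.63°, shortest Δλ = -110.4° (west) — does not cross 180°.
Leg 5: -38.63° → +95.78°, shortest Δλ = 134.41° (east) — does not cross 180°.
Leg 6: +95.78° → -165.11°, shortest Δλ = 99.11° (east) — crosses 180°.
Total crossings: 3.

3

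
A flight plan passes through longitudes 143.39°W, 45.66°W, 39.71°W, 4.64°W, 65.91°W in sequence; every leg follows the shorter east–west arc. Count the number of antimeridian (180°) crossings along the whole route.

Leg 1: -143.39° → -45.66°, shortest Δλ = 97.73° (east) — does not cross 180°.
Leg 2: -45.66° → -39.71°, shortest Δλ = 5.95° (east) — does not cross 180°.
Leg 3: -39.71° → -4.64°, shortest Δλ = 35.07° (east) — does not cross 180°.
Leg 4: -4.64° → -65.91°, shortest Δλ = -61.27° (west) — does not cross 180°.
Total crossings: 0.

0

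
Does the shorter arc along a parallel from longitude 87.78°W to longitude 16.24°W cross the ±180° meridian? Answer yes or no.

No

Signed shortest Δλ = ((-16.24 − -87.78 + 180) mod 360) − 180 = 71.54°.
Going east by 71.54° from -87.78° reaches -16.24° without touching 180°.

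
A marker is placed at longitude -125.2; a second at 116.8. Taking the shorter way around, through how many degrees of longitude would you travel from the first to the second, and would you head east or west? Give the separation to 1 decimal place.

Raw difference: 116.8 − -125.2 = 242.0°.
Normalise into (−180°, 180°]: 242.0° − 360° = -118.0°.
Negative ⇒ the second point lies to the west; separation 118.0°.

118.0° west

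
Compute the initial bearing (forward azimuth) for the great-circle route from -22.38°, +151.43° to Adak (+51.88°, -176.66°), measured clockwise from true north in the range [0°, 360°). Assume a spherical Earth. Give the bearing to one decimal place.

19.4°

Δλ = -176.66 − 151.43 = -328.09°; wrapped into (−180°, 180°]: 31.91°.
θ = atan2( sin Δλ · cos φ₂ , cos φ₁ · sin φ₂ − sin φ₁ · cos φ₂ · cos Δλ )
  = atan2(0.32630, 0.92698) = 19.392° → normalised to [0°, 360°): 19.392°.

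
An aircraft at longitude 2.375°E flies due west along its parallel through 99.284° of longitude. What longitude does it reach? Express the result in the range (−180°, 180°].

Start at +2.375°; shift −99.284° → -96.909°.
-96.909° already lies in (−180°, 180°].

96.909°W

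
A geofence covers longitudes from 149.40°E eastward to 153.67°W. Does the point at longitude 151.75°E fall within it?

Band width going east from +149.40° to -153.67°: ((-153.67 − 149.40) mod 360) = 56.93°.
Offset of +151.75° east of the west edge: ((151.75 − 149.40) mod 360) = 2.35°.
2.35° ≤ 56.93° ⇒ inside.

Yes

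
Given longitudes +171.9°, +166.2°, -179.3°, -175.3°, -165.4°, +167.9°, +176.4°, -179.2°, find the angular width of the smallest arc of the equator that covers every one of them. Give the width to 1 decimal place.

28.4°

Sort the longitudes: -179.3°, -179.2°, -175.3°, -165.4°, +166.2°, +167.9°, +171.9°, +176.4°.
Eastward gaps between consecutive values (wrapping around): 0.1°, 3.9°, 9.9°, 331.6°, 1.7°, 4.0°, 4.5°, 4.3°.
Largest gap = 331.6° ⇒ minimal covering band is its complement: 360° − 331.6° = 28.4°.
Band runs from +166.2° eastward to -165.4°, crossing the antimeridian.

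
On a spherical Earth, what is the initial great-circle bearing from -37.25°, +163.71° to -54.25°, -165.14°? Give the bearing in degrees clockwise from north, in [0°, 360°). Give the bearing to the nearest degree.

139°

Δλ = -165.14 − 163.71 = -328.85°; wrapped into (−180°, 180°]: 31.15°.
θ = atan2( sin Δλ · cos φ₂ , cos φ₁ · sin φ₂ − sin φ₁ · cos φ₂ · cos Δλ )
  = atan2(0.30222, -0.34336) = 138.646° → normalised to [0°, 360°): 138.646°.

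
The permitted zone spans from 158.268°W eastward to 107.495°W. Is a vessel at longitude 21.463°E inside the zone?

Band width going east from -158.268° to -107.495°: ((-107.495 − -158.268) mod 360) = 50.773°.
Offset of +21.463° east of the west edge: ((21.463 − -158.268) mod 360) = 179.731°.
179.731° > 50.773° ⇒ outside.

No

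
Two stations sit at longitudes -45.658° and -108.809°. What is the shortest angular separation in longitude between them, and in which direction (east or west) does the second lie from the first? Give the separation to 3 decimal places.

63.151° west

Raw difference: -108.809 − -45.658 = -63.151°.
Normalise into (−180°, 180°]: -63.151° stays -63.151°.
Negative ⇒ the second point lies to the west; separation 63.151°.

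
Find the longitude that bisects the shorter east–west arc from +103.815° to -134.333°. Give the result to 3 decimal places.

Signed shortest Δλ from +103.815° to -134.333° is +121.852°.
Midpoint longitude = +103.815° + (+121.852°)/2 = +103.815° + 60.926° = +164.741°.
(The naïve average (+103.815 + -134.333)/2 = -15.259° is on the wrong side of the globe.)

+164.741°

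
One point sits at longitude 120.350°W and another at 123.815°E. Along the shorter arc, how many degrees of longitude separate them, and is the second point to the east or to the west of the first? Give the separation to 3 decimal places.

Raw difference: 123.815 − -120.350 = 244.165°.
Normalise into (−180°, 180°]: 244.165° − 360° = -115.835°.
Negative ⇒ the second point lies to the west; separation 115.835°.

115.835° west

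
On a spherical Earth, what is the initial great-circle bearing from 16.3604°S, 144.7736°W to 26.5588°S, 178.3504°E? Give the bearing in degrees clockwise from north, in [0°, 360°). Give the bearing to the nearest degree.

247°

Δλ = 178.3504 − -144.7736 = 323.1240°; wrapped into (−180°, 180°]: -36.8760°.
θ = atan2( sin Δλ · cos φ₂ , cos φ₁ · sin φ₂ − sin φ₁ · cos φ₂ · cos Δλ )
  = atan2(-0.53676, -0.22746) = -112.966° → normalised to [0°, 360°): 247.034°.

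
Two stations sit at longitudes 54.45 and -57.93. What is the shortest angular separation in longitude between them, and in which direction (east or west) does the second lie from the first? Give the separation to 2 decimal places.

Raw difference: -57.93 − 54.45 = -112.38°.
Normalise into (−180°, 180°]: -112.38° stays -112.38°.
Negative ⇒ the second point lies to the west; separation 112.38°.

112.38° west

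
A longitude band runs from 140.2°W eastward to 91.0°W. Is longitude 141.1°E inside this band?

Band width going east from -140.2° to -91.0°: ((-91.0 − -140.2) mod 360) = 49.2°.
Offset of +141.1° east of the west edge: ((141.1 − -140.2) mod 360) = 281.3°.
281.3° > 49.2° ⇒ outside.

No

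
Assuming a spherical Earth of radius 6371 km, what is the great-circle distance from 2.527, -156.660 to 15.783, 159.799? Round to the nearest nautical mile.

Δλ = 159.799 − -156.660 = 316.459°; wrapped into (−180°, 180°]: -43.541°.
Δφ = 15.783 − 2.527 = 13.256°.
a = sin²(Δφ/2) + cos φ₁ · cos φ₂ · sin²(Δλ/2) = 0.145567.
c = 2·atan2(√a, √(1−a)) = 0.78291 rad → d = 6371·c ≈ 4987.90 km ≈ 2693.25 nmi.

2693 nmi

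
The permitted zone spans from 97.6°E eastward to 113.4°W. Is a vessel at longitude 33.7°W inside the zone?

Band width going east from +97.6° to -113.4°: ((-113.4 − 97.6) mod 360) = 149.0°.
Offset of -33.7° east of the west edge: ((-33.7 − 97.6) mod 360) = 228.7°.
228.7° > 149.0° ⇒ outside.

No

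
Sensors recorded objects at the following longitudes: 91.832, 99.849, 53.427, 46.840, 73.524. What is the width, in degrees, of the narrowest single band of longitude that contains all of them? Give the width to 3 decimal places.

Sort the longitudes: +46.840°, +53.427°, +73.524°, +91.832°, +99.849°.
Eastward gaps between consecutive values (wrapping around): 6.587°, 20.097°, 18.308°, 8.017°, 306.991°.
Largest gap = 306.991° ⇒ minimal covering band is its complement: 360° − 306.991° = 53.009°.
Band runs from +46.840° eastward to +99.849°.

53.009°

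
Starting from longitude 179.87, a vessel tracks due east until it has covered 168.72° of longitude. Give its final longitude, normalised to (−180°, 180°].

-11.41°

Start at +179.87°; shift +168.72° → +348.59°.
+348.59° lies outside (−180°, 180°]; subtract 360° → -11.41°.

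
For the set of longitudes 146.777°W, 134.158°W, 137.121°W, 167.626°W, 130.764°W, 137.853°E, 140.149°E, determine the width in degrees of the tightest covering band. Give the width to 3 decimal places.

91.383°

Sort the longitudes: -167.626°, -146.777°, -137.121°, -134.158°, -130.764°, +137.853°, +140.149°.
Eastward gaps between consecutive values (wrapping around): 20.849°, 9.656°, 2.963°, 3.394°, 268.617°, 2.296°, 52.225°.
Largest gap = 268.617° ⇒ minimal covering band is its complement: 360° − 268.617° = 91.383°.
Band runs from +137.853° eastward to -130.764°, crossing the antimeridian.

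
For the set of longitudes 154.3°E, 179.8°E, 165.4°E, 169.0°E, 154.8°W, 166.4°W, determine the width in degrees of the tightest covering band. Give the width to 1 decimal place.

Sort the longitudes: -166.4°, -154.8°, +154.3°, +165.4°, +169.0°, +179.8°.
Eastward gaps between consecutive values (wrapping around): 11.6°, 309.1°, 11.1°, 3.6°, 10.8°, 13.8°.
Largest gap = 309.1° ⇒ minimal covering band is its complement: 360° − 309.1° = 50.9°.
Band runs from +154.3° eastward to -154.8°, crossing the antimeridian.

50.9°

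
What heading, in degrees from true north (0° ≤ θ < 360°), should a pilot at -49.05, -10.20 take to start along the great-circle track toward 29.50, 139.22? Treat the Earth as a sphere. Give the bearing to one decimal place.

Δλ = 139.22 − -10.20 = 149.42°.
θ = atan2( sin Δλ · cos φ₂ , cos φ₁ · sin φ₂ − sin φ₁ · cos φ₂ · cos Δλ )
  = atan2(0.44279, -0.24320) = 118.778° → normalised to [0°, 360°): 118.778°.

118.8°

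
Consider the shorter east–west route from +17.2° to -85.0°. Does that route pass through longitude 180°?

Signed shortest Δλ = ((-85.0 − 17.2 + 180) mod 360) − 180 = -102.2°.
Going west by 102.2° from +17.2° reaches -85.0° without touching 180°.

No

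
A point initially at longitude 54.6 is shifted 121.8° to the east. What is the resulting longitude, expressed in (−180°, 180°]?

+176.4°

Start at +54.6°; shift +121.8° → +176.4°.
+176.4° already lies in (−180°, 180°].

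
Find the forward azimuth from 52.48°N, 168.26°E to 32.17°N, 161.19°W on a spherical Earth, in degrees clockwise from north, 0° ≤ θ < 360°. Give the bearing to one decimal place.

Δλ = -161.19 − 168.26 = -329.45°; wrapped into (−180°, 180°]: 30.55°.
θ = atan2( sin Δλ · cos φ₂ , cos φ₁ · sin φ₂ − sin φ₁ · cos φ₂ · cos Δλ )
  = atan2(0.43025, -0.25390) = 120.546° → normalised to [0°, 360°): 120.546°.

120.5°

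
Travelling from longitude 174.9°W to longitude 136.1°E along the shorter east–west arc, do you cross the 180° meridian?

Yes

Naïve |136.1 − -174.9| = 311.0° > 180°, so the shorter arc goes the other way round — across 180°.
Signed shortest Δλ = ((136.1 − -174.9 + 180) mod 360) − 180 = -49.0°.
Going west by 49.0° from -174.9° passes through 180° before reaching +136.1°.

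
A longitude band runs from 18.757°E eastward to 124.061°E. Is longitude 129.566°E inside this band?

Band width going east from +18.757° to +124.061°: ((124.061 − 18.757) mod 360) = 105.304°.
Offset of +129.566° east of the west edge: ((129.566 − 18.757) mod 360) = 110.809°.
110.809° > 105.304° ⇒ outside.

No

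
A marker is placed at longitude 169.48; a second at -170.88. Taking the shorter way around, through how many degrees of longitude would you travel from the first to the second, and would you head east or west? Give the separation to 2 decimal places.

19.64° east

Raw difference: -170.88 − 169.48 = -340.36°.
Normalise into (−180°, 180°]: -340.36° + 360° = 19.64°.
Positive ⇒ the second point lies to the east; separation 19.64°.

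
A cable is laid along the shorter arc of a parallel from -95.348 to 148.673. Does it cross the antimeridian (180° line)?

Naïve |148.673 − -95.348| = 244.021° > 180°, so the shorter arc goes the other way round — across 180°.
Signed shortest Δλ = ((148.673 − -95.348 + 180) mod 360) − 180 = -115.979°.
Going west by 115.979° from -95.348° passes through 180° before reaching +148.673°.

Yes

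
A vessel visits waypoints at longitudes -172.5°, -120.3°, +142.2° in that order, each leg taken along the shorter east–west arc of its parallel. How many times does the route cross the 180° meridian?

1

Leg 1: -172.5° → -120.3°, shortest Δλ = 52.2° (east) — does not cross 180°.
Leg 2: -120.3° → +142.2°, shortest Δλ = -97.5° (west) — crosses 180°.
Total crossings: 1.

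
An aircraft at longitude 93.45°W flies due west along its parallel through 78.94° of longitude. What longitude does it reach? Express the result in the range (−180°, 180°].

Start at -93.45°; shift −78.94° → -172.39°.
-172.39° already lies in (−180°, 180°].

172.39°W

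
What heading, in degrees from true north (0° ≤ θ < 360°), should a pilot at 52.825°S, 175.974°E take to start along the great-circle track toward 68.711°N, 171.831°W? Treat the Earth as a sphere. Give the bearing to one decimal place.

Δλ = -171.831 − 175.974 = -347.805°; wrapped into (−180°, 180°]: 12.195°.
θ = atan2( sin Δλ · cos φ₂ , cos φ₁ · sin φ₂ − sin φ₁ · cos φ₂ · cos Δλ )
  = atan2(0.07670, 0.84578) = 5.181° → normalised to [0°, 360°): 5.181°.

5.2°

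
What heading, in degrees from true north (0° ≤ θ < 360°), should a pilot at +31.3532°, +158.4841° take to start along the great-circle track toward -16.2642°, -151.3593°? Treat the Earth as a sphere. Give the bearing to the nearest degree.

Δλ = -151.3593 − 158.4841 = -309.8434°; wrapped into (−180°, 180°]: 50.1566°.
θ = atan2( sin Δλ · cos φ₂ , cos φ₁ · sin φ₂ − sin φ₁ · cos φ₂ · cos Δλ )
  = atan2(0.73707, -0.55919) = 127.186° → normalised to [0°, 360°): 127.186°.

127°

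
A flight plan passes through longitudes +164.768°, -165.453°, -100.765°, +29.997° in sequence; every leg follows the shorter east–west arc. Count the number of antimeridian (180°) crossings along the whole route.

Leg 1: +164.768° → -165.453°, shortest Δλ = 29.779° (east) — crosses 180°.
Leg 2: -165.453° → -100.765°, shortest Δλ = 64.688° (east) — does not cross 180°.
Leg 3: -100.765° → +29.997°, shortest Δλ = 130.762° (east) — does not cross 180°.
Total crossings: 1.

1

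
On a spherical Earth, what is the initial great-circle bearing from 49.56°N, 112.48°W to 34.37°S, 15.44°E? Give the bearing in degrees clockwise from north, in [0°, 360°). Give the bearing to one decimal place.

88.3°

Δλ = 15.44 − -112.48 = 127.92°.
θ = atan2( sin Δλ · cos φ₂ , cos φ₁ · sin φ₂ − sin φ₁ · cos φ₂ · cos Δλ )
  = atan2(0.65114, 0.01988) = 88.251° → normalised to [0°, 360°): 88.251°.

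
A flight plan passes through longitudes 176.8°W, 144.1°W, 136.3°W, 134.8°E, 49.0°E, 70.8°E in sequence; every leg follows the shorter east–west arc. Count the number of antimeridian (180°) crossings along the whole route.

Leg 1: -176.8° → -144.1°, shortest Δλ = 32.7° (east) — does not cross 180°.
Leg 2: -144.1° → -136.3°, shortest Δλ = 7.8° (east) — does not cross 180°.
Leg 3: -136.3° → +134.8°, shortest Δλ = -88.9° (west) — crosses 180°.
Leg 4: +134.8° → +49.0°, shortest Δλ = -85.8° (west) — does not cross 180°.
Leg 5: +49.0° → +70.8°, shortest Δλ = 21.8° (east) — does not cross 180°.
Total crossings: 1.

1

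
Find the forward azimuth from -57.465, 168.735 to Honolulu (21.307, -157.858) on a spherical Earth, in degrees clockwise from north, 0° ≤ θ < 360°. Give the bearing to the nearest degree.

31°

Δλ = -157.858 − 168.735 = -326.593°; wrapped into (−180°, 180°]: 33.407°.
θ = atan2( sin Δλ · cos φ₂ , cos φ₁ · sin φ₂ − sin φ₁ · cos φ₂ · cos Δλ )
  = atan2(0.51295, 0.85109) = 31.077° → normalised to [0°, 360°): 31.077°.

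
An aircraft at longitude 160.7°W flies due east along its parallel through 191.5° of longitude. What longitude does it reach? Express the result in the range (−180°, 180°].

30.8°E

Start at -160.7°; shift +191.5° → +30.8°.
+30.8° already lies in (−180°, 180°].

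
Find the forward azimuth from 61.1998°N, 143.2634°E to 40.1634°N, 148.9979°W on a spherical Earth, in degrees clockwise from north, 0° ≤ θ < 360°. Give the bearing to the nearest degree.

Δλ = -148.9979 − 143.2634 = -292.2613°; wrapped into (−180°, 180°]: 67.7387°.
θ = atan2( sin Δλ · cos φ₂ , cos φ₁ · sin φ₂ − sin φ₁ · cos φ₂ · cos Δλ )
  = atan2(0.70725, 0.05702) = 85.390° → normalised to [0°, 360°): 85.390°.

85°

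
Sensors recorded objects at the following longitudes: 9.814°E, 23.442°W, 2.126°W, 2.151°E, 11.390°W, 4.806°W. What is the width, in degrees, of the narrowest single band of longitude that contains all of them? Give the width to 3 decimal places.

Sort the longitudes: -23.442°, -11.390°, -4.806°, -2.126°, +2.151°, +9.814°.
Eastward gaps between consecutive values (wrapping around): 12.052°, 6.584°, 2.680°, 4.277°, 7.663°, 326.744°.
Largest gap = 326.744° ⇒ minimal covering band is its complement: 360° − 326.744° = 33.256°.
Band runs from -23.442° eastward to +9.814°.

33.256°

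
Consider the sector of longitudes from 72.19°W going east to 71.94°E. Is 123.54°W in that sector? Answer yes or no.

No

Band width going east from -72.19° to +71.94°: ((71.94 − -72.19) mod 360) = 144.13°.
Offset of -123.54° east of the west edge: ((-123.54 − -72.19) mod 360) = 308.65°.
308.65° > 144.13° ⇒ outside.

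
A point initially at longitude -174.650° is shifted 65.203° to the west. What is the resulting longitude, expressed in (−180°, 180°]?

+120.147°

Start at -174.650°; shift −65.203° → -239.853°.
-239.853° lies outside (−180°, 180°]; add 360° → +120.147°.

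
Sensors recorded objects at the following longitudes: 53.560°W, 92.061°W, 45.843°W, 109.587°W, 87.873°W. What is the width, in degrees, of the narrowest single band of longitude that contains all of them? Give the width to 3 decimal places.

63.744°

Sort the longitudes: -109.587°, -92.061°, -87.873°, -53.560°, -45.843°.
Eastward gaps between consecutive values (wrapping around): 17.526°, 4.188°, 34.313°, 7.717°, 296.256°.
Largest gap = 296.256° ⇒ minimal covering band is its complement: 360° − 296.256° = 63.744°.
Band runs from -109.587° eastward to -45.843°.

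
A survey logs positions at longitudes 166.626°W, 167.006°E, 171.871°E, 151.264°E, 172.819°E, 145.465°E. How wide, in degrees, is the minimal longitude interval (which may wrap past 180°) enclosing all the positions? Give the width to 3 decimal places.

47.909°

Sort the longitudes: -166.626°, +145.465°, +151.264°, +167.006°, +171.871°, +172.819°.
Eastward gaps between consecutive values (wrapping around): 312.091°, 5.799°, 15.742°, 4.865°, 0.948°, 20.555°.
Largest gap = 312.091° ⇒ minimal covering band is its complement: 360° − 312.091° = 47.909°.
Band runs from +145.465° eastward to -166.626°, crossing the antimeridian.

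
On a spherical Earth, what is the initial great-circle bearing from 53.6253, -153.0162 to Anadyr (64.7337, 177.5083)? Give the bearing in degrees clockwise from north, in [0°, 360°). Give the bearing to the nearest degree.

Δλ = 177.5083 − -153.0162 = 330.5245°; wrapped into (−180°, 180°]: -29.4755°.
θ = atan2( sin Δλ · cos φ₂ , cos φ₁ · sin φ₂ − sin φ₁ · cos φ₂ · cos Δλ )
  = atan2(-0.21002, 0.23715) = -41.528° → normalised to [0°, 360°): 318.472°.

318°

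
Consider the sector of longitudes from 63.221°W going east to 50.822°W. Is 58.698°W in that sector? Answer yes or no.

Band width going east from -63.221° to -50.822°: ((-50.822 − -63.221) mod 360) = 12.399°.
Offset of -58.698° east of the west edge: ((-58.698 − -63.221) mod 360) = 4.523°.
4.523° ≤ 12.399° ⇒ inside.

Yes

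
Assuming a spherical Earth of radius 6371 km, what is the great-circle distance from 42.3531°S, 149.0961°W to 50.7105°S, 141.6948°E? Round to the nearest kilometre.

Δλ = 141.6948 − -149.0961 = 290.7909°; wrapped into (−180°, 180°]: -69.2091°.
Δφ = -50.7105 − -42.3531 = -8.3574°.
a = sin²(Δφ/2) + cos φ₁ · cos φ₂ · sin²(Δλ/2) = 0.156239.
c = 2·atan2(√a, √(1−a)) = 0.81273 rad → d = 6371·c ≈ 5177.87 km.

5178 km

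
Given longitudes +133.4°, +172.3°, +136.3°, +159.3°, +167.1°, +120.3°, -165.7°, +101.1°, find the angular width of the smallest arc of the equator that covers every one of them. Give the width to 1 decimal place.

Sort the longitudes: -165.7°, +101.1°, +120.3°, +133.4°, +136.3°, +159.3°, +167.1°, +172.3°.
Eastward gaps between consecutive values (wrapping around): 266.8°, 19.2°, 13.1°, 2.9°, 23.0°, 7.8°, 5.2°, 22.0°.
Largest gap = 266.8° ⇒ minimal covering band is its complement: 360° − 266.8° = 93.2°.
Band runs from +101.1° eastward to -165.7°, crossing the antimeridian.

93.2°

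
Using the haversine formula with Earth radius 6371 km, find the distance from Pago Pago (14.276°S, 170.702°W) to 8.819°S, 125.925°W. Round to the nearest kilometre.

Δλ = -125.925 − -170.702 = 44.777°.
Δφ = -8.819 − -14.276 = 5.457°.
a = sin²(Δφ/2) + cos φ₁ · cos φ₂ · sin²(Δλ/2) = 0.141197.
c = 2·atan2(√a, √(1−a)) = 0.77044 rad → d = 6371·c ≈ 4908.46 km.

4908 km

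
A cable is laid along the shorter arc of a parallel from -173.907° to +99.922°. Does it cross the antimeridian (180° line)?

Naïve |99.922 − -173.907| = 273.829° > 180°, so the shorter arc goes the other way round — across 180°.
Signed shortest Δλ = ((99.922 − -173.907 + 180) mod 360) − 180 = -86.171°.
Going west by 86.171° from -173.907° passes through 180° before reaching +99.922°.

Yes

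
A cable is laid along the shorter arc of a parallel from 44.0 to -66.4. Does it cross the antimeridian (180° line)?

Signed shortest Δλ = ((-66.4 − 44.0 + 180) mod 360) − 180 = -110.4°.
Going west by 110.4° from +44.0° reaches -66.4° without touching 180°.

No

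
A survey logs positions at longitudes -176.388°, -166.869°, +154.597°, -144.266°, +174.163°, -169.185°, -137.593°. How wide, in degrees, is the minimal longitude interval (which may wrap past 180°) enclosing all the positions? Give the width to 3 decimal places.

Sort the longitudes: -176.388°, -169.185°, -166.869°, -144.266°, -137.593°, +154.597°, +174.163°.
Eastward gaps between consecutive values (wrapping around): 7.203°, 2.316°, 22.603°, 6.673°, 292.190°, 19.566°, 9.449°.
Largest gap = 292.190° ⇒ minimal covering band is its complement: 360° − 292.190° = 67.810°.
Band runs from +154.597° eastward to -137.593°, crossing the antimeridian.

67.810°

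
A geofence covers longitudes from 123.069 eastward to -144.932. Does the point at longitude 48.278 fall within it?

Band width going east from +123.069° to -144.932°: ((-144.932 − 123.069) mod 360) = 91.999°.
Offset of +48.278° east of the west edge: ((48.278 − 123.069) mod 360) = 285.209°.
285.209° > 91.999° ⇒ outside.

No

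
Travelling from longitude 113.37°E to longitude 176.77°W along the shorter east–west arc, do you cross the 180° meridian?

Naïve |-176.77 − 113.37| = 290.14° > 180°, so the shorter arc goes the other way round — across 180°.
Signed shortest Δλ = ((-176.77 − 113.37 + 180) mod 360) − 180 = 69.86°.
Going east by 69.86° from +113.37° passes through 180° before reaching -176.77°.

Yes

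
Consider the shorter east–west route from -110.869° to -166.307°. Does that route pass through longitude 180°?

Signed shortest Δλ = ((-166.307 − -110.869 + 180) mod 360) − 180 = -55.438°.
Going west by 55.438° from -110.869° reaches -166.307° without touching 180°.

No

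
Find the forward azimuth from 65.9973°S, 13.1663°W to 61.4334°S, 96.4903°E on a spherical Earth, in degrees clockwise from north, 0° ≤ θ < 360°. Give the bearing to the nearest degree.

138°

Δλ = 96.4903 − -13.1663 = 109.6566°.
θ = atan2( sin Δλ · cos φ₂ , cos φ₁ · sin φ₂ − sin φ₁ · cos φ₂ · cos Δλ )
  = atan2(0.45031, -0.50420) = 138.231° → normalised to [0°, 360°): 138.231°.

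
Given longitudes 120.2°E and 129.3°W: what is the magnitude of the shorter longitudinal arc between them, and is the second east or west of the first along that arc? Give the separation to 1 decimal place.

110.5° east

Raw difference: -129.3 − 120.2 = -249.5°.
Normalise into (−180°, 180°]: -249.5° + 360° = 110.5°.
Positive ⇒ the second point lies to the east; separation 110.5°.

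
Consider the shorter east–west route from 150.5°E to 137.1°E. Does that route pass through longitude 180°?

Signed shortest Δλ = ((137.1 − 150.5 + 180) mod 360) − 180 = -13.4°.
Going west by 13.4° from +150.5° reaches +137.1° without touching 180°.

No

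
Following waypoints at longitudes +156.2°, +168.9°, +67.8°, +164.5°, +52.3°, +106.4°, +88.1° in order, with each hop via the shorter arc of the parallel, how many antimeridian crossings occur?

0

Leg 1: +156.2° → +168.9°, shortest Δλ = 12.7° (east) — does not cross 180°.
Leg 2: +168.9° → +67.8°, shortest Δλ = -101.1° (west) — does not cross 180°.
Leg 3: +67.8° → +164.5°, shortest Δλ = 96.7° (east) — does not cross 180°.
Leg 4: +164.5° → +52.3°, shortest Δλ = -112.2° (west) — does not cross 180°.
Leg 5: +52.3° → +106.4°, shortest Δλ = 54.1° (east) — does not cross 180°.
Leg 6: +106.4° → +88.1°, shortest Δλ = -18.3° (west) — does not cross 180°.
Total crossings: 0.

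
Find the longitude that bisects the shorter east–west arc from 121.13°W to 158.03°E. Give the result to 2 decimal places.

Signed shortest Δλ from -121.13° to +158.03° is -80.84°.
Midpoint longitude = -121.13° + (-80.84°)/2 = -121.13° − 40.42° = -161.55°.
(The naïve average (-121.13 + +158.03)/2 = 18.45° is on the wrong side of the globe.)

161.55°W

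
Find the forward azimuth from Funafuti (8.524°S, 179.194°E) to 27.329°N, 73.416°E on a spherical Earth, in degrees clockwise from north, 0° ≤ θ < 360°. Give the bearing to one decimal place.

Δλ = 73.416 − 179.194 = -105.778°.
θ = atan2( sin Δλ · cos φ₂ , cos φ₁ · sin φ₂ − sin φ₁ · cos φ₂ · cos Δλ )
  = atan2(-0.85491, 0.41822) = -63.932° → normalised to [0°, 360°): 296.068°.

296.1°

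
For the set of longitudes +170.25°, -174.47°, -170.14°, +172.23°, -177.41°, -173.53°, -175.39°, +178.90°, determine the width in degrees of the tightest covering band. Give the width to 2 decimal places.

19.61°

Sort the longitudes: -177.41°, -175.39°, -174.47°, -173.53°, -170.14°, +170.25°, +172.23°, +178.90°.
Eastward gaps between consecutive values (wrapping around): 2.02°, 0.92°, 0.94°, 3.39°, 340.39°, 1.98°, 6.67°, 3.69°.
Largest gap = 340.39° ⇒ minimal covering band is its complement: 360° − 340.39° = 19.61°.
Band runs from +170.25° eastward to -170.14°, crossing the antimeridian.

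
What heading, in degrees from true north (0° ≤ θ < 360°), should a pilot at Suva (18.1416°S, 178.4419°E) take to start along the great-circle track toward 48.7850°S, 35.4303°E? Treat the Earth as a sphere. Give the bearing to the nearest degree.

204°

Δλ = 35.4303 − 178.4419 = -143.0116°.
θ = atan2( sin Δλ · cos φ₂ , cos φ₁ · sin φ₂ − sin φ₁ · cos φ₂ · cos Δλ )
  = atan2(-0.39642, -0.87872) = -155.718° → normalised to [0°, 360°): 204.282°.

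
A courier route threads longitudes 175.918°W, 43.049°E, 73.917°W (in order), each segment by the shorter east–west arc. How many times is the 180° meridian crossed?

1

Leg 1: -175.918° → +43.049°, shortest Δλ = -141.033° (west) — crosses 180°.
Leg 2: +43.049° → -73.917°, shortest Δλ = -116.966° (west) — does not cross 180°.
Total crossings: 1.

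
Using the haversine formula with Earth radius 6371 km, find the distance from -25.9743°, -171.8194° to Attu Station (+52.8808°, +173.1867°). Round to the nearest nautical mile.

Δλ = 173.1867 − -171.8194 = 345.0061°; wrapped into (−180°, 180°]: -14.9939°.
Δφ = 52.8808 − -25.9743 = 78.8551°.
a = sin²(Δφ/2) + cos φ₁ · cos φ₂ · sin²(Δλ/2) = 0.412590.
c = 2·atan2(√a, √(1−a)) = 1.39507 rad → d = 6371·c ≈ 8888.01 km ≈ 4799.14 nmi.

4799 nmi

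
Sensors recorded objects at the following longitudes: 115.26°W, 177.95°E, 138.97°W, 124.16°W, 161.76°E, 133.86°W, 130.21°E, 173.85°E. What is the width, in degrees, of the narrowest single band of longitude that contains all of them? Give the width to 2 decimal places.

Sort the longitudes: -138.97°, -133.86°, -124.16°, -115.26°, +130.21°, +161.76°, +173.85°, +177.95°.
Eastward gaps between consecutive values (wrapping around): 5.11°, 9.70°, 8.90°, 245.47°, 31.55°, 12.09°, 4.10°, 43.08°.
Largest gap = 245.47° ⇒ minimal covering band is its complement: 360° − 245.47° = 114.53°.
Band runs from +130.21° eastward to -115.26°, crossing the antimeridian.

114.53°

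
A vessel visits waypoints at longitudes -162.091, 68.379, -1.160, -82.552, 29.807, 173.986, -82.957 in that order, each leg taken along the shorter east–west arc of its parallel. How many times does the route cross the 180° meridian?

Leg 1: -162.091° → +68.379°, shortest Δλ = -129.53° (west) — crosses 180°.
Leg 2: +68.379° → -1.160°, shortest Δλ = -69.539° (west) — does not cross 180°.
Leg 3: -1.160° → -82.552°, shortest Δλ = -81.392° (west) — does not cross 180°.
Leg 4: -82.552° → +29.807°, shortest Δλ = 112.359° (east) — does not cross 180°.
Leg 5: +29.807° → +173.986°, shortest Δλ = 144.179° (east) — does not cross 180°.
Leg 6: +173.986° → -82.957°, shortest Δλ = 103.057° (east) — crosses 180°.
Total crossings: 2.

2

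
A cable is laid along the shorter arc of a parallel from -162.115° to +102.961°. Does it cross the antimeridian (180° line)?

Yes

Naïve |102.961 − -162.115| = 265.076° > 180°, so the shorter arc goes the other way round — across 180°.
Signed shortest Δλ = ((102.961 − -162.115 + 180) mod 360) − 180 = -94.924°.
Going west by 94.924° from -162.115° passes through 180° before reaching +102.961°.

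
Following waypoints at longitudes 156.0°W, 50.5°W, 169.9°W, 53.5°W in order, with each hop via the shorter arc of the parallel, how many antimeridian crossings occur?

Leg 1: -156.0° → -50.5°, shortest Δλ = 105.5° (east) — does not cross 180°.
Leg 2: -50.5° → -169.9°, shortest Δλ = -119.4° (west) — does not cross 180°.
Leg 3: -169.9° → -53.5°, shortest Δλ = 116.4° (east) — does not cross 180°.
Total crossings: 0.

0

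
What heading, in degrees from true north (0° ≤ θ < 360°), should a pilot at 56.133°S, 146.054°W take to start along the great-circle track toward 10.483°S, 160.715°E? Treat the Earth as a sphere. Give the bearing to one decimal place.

296.2°

Δλ = 160.715 − -146.054 = 306.769°; wrapped into (−180°, 180°]: -53.231°.
θ = atan2( sin Δλ · cos φ₂ , cos φ₁ · sin φ₂ − sin φ₁ · cos φ₂ · cos Δλ )
  = atan2(-0.78768, 0.38734) = -63.814° → normalised to [0°, 360°): 296.186°.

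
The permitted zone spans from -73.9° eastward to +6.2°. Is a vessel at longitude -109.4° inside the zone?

No

Band width going east from -73.9° to +6.2°: ((6.2 − -73.9) mod 360) = 80.1°.
Offset of -109.4° east of the west edge: ((-109.4 − -73.9) mod 360) = 324.5°.
324.5° > 80.1° ⇒ outside.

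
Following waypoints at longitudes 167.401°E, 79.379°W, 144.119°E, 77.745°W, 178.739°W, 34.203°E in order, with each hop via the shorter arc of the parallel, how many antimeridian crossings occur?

Leg 1: +167.401° → -79.379°, shortest Δλ = 113.22° (east) — crosses 180°.
Leg 2: -79.379° → +144.119°, shortest Δλ = -136.502° (west) — crosses 180°.
Leg 3: +144.119° → -77.745°, shortest Δλ = 138.136° (east) — crosses 180°.
Leg 4: -77.745° → -178.739°, shortest Δλ = -100.994° (west) — does not cross 180°.
Leg 5: -178.739° → +34.203°, shortest Δλ = -147.058° (west) — crosses 180°.
Total crossings: 4.

4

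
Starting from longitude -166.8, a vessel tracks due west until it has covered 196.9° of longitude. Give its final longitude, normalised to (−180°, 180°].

Start at -166.8°; shift −196.9° → -363.7°.
-363.7° lies outside (−180°, 180°]; add 360° → -3.7°.

-3.7°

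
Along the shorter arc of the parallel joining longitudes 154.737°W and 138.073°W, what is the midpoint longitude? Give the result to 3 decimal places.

Signed shortest Δλ from -154.737° to -138.073° is +16.664°.
Midpoint longitude = -154.737° + (+16.664°)/2 = -154.737° + 8.332° = -146.405°.

146.405°W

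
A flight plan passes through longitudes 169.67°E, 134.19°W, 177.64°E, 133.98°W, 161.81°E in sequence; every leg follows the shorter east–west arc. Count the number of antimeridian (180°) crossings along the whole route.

Leg 1: +169.67° → -134.19°, shortest Δλ = 56.14° (east) — crosses 180°.
Leg 2: -134.19° → +177.64°, shortest Δλ = -48.17° (west) — crosses 180°.
Leg 3: +177.64° → -133.98°, shortest Δλ = 48.38° (east) — crosses 180°.
Leg 4: -133.98° → +161.81°, shortest Δλ = -64.21° (west) — crosses 180°.
Total crossings: 4.

4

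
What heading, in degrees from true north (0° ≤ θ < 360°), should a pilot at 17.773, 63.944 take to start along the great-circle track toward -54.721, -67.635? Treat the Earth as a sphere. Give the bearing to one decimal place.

Δλ = -67.635 − 63.944 = -131.579°.
θ = atan2( sin Δλ · cos φ₂ , cos φ₁ · sin φ₂ − sin φ₁ · cos φ₂ · cos Δλ )
  = atan2(-0.43204, -0.66039) = -146.807° → normalised to [0°, 360°): 213.193°.

213.2°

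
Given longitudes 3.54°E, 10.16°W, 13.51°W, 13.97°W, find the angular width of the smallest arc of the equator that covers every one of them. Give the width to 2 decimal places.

17.51°

Sort the longitudes: -13.97°, -13.51°, -10.16°, +3.54°.
Eastward gaps between consecutive values (wrapping around): 0.46°, 3.35°, 13.70°, 342.49°.
Largest gap = 342.49° ⇒ minimal covering band is its complement: 360° − 342.49° = 17.51°.
Band runs from -13.97° eastward to +3.54°.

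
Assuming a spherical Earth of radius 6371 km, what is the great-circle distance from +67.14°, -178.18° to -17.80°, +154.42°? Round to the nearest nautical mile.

5243 nmi

Δλ = 154.42 − -178.18 = 332.60°; wrapped into (−180°, 180°]: -27.40°.
Δφ = -17.80 − 67.14 = -84.94°.
a = sin²(Δφ/2) + cos φ₁ · cos φ₂ · sin²(Δλ/2) = 0.476648.
c = 2·atan2(√a, √(1−a)) = 1.52408 rad → d = 6371·c ≈ 9709.89 km ≈ 5242.92 nmi.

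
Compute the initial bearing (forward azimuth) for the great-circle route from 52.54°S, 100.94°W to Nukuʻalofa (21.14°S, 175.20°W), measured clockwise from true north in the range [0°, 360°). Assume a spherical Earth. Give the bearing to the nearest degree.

Δλ = -175.20 − -100.94 = -74.26°.
θ = atan2( sin Δλ · cos φ₂ , cos φ₁ · sin φ₂ − sin φ₁ · cos φ₂ · cos Δλ )
  = atan2(-0.89773, -0.01851) = -91.181° → normalised to [0°, 360°): 268.819°.

269°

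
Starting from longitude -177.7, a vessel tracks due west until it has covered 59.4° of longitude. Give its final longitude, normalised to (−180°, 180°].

Start at -177.7°; shift −59.4° → -237.1°.
-237.1° lies outside (−180°, 180°]; add 360° → +122.9°.

+122.9°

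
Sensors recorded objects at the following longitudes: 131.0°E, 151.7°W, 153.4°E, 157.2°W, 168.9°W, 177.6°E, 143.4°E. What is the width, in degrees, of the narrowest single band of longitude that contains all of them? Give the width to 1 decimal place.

77.3°

Sort the longitudes: -168.9°, -157.2°, -151.7°, +131.0°, +143.4°, +153.4°, +177.6°.
Eastward gaps between consecutive values (wrapping around): 11.7°, 5.5°, 282.7°, 12.4°, 10.0°, 24.2°, 13.5°.
Largest gap = 282.7° ⇒ minimal covering band is its complement: 360° − 282.7° = 77.3°.
Band runs from +131.0° eastward to -151.7°, crossing the antimeridian.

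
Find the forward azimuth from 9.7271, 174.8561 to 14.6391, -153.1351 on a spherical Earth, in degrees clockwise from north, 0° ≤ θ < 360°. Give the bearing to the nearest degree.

78°

Δλ = -153.1351 − 174.8561 = -327.9912°; wrapped into (−180°, 180°]: 32.0088°.
θ = atan2( sin Δλ · cos φ₂ , cos φ₁ · sin φ₂ − sin φ₁ · cos φ₂ · cos Δλ )
  = atan2(0.51284, 0.11048) = 77.843° → normalised to [0°, 360°): 77.843°.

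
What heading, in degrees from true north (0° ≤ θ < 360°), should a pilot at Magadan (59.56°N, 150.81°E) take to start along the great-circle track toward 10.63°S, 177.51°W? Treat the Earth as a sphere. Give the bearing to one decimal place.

Δλ = -177.51 − 150.81 = -328.32°; wrapped into (−180°, 180°]: 31.68°.
θ = atan2( sin Δλ · cos φ₂ , cos φ₁ · sin φ₂ − sin φ₁ · cos φ₂ · cos Δλ )
  = atan2(0.51616, -0.81456) = 147.639° → normalised to [0°, 360°): 147.639°.

147.6°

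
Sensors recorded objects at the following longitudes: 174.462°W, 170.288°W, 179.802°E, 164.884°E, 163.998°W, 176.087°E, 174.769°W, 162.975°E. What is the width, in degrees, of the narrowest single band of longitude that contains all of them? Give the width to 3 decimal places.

33.027°

Sort the longitudes: -174.769°, -174.462°, -170.288°, -163.998°, +162.975°, +164.884°, +176.087°, +179.802°.
Eastward gaps between consecutive values (wrapping around): 0.307°, 4.174°, 6.290°, 326.973°, 1.909°, 11.203°, 3.715°, 5.429°.
Largest gap = 326.973° ⇒ minimal covering band is its complement: 360° − 326.973° = 33.027°.
Band runs from +162.975° eastward to -163.998°, crossing the antimeridian.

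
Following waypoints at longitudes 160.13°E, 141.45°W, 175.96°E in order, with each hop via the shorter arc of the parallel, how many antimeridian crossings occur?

2

Leg 1: +160.13° → -141.45°, shortest Δλ = 58.42° (east) — crosses 180°.
Leg 2: -141.45° → +175.96°, shortest Δλ = -42.59° (west) — crosses 180°.
Total crossings: 2.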